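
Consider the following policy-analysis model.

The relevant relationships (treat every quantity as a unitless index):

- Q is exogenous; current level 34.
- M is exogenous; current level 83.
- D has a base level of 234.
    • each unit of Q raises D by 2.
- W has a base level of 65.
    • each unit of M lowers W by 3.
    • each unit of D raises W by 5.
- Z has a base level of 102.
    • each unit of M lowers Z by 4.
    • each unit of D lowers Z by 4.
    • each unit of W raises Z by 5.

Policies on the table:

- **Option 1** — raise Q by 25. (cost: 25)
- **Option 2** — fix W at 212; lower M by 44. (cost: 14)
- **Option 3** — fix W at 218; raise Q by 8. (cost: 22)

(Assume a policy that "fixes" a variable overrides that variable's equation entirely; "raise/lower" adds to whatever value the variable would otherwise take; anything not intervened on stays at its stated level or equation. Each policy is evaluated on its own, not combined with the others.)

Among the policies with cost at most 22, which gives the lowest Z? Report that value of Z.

-412

Option 2 (W := 212, M − 44):
  Q = 34
  M = 83 − 44 = 39
  D = 234 + 2·34 = 302
  W = 212
  Z = 102 − 4·39 − 4·302 + 5·212 = -202
Option 3 (W := 218, Q + 8):
  Q = 34 + 8 = 42
  M = 83
  D = 234 + 2·42 = 318
  W = 218
  Z = 102 − 4·83 − 4·318 + 5·218 = -412
Comparing — Option 2: Z=-202, Option 3: Z=-412. Lowest is -412 (Option 3).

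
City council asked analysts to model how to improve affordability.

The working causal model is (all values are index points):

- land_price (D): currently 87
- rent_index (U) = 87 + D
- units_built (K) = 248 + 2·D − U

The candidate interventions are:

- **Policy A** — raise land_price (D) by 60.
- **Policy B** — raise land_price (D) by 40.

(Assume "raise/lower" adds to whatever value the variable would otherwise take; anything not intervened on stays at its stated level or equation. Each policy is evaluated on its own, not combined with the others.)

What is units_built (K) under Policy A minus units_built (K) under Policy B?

Policy A (D + 60):
  D = 87 + 60 = 147
  U = 87 + 147 = 234
  K = 248 + 2·147 − 234 = 308
Policy B (D + 40):
  D = 87 + 40 = 127
  U = 87 + 127 = 214
  K = 248 + 2·127 − 214 = 288
K: 308 − 288 = 20

20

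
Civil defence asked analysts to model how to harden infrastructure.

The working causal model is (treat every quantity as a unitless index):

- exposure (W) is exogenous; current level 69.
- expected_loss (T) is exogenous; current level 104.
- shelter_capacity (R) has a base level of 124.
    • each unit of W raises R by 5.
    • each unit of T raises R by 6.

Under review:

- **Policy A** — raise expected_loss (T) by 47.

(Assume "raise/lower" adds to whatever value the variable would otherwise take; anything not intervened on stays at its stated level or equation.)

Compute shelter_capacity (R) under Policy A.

1375

Policy A (T + 47):
  W = 69
  T = 104 + 47 = 151
  R = 124 + 5·69 + 6·151 = 1375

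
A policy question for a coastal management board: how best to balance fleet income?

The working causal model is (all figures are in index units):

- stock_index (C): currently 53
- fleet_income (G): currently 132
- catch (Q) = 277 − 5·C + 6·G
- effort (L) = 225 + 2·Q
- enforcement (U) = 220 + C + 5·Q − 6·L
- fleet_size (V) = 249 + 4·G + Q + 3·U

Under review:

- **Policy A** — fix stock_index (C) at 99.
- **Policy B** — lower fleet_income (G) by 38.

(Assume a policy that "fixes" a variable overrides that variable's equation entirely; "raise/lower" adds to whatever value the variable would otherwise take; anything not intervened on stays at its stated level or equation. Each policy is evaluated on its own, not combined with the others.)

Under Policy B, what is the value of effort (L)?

Policy B (G − 38):
  C = 53
  G = 132 − 38 = 94
  Q = 277 − 5·53 + 6·94 = 576
  L = 225 + 2·576 = 1377

1377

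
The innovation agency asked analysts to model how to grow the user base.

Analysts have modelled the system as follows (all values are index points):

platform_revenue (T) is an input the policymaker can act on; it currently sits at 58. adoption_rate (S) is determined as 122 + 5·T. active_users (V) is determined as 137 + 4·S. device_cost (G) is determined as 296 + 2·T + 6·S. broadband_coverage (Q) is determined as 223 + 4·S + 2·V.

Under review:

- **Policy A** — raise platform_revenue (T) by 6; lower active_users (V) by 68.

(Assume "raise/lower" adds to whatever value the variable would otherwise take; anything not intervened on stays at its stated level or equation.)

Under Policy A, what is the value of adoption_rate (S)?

442

Policy A (T + 6, V − 68):
  T = 58 + 6 = 64
  S = 122 + 5·64 = 442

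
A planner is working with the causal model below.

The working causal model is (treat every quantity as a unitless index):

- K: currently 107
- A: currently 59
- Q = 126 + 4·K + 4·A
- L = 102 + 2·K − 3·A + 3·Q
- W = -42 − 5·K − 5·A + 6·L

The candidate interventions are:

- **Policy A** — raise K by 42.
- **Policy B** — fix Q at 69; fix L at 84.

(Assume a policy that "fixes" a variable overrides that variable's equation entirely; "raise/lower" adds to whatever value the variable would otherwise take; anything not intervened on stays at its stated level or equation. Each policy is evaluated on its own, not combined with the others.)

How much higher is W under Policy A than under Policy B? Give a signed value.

Policy A (K + 42):
  K = 107 + 42 = 149
  A = 59
  Q = 126 + 4·149 + 4·59 = 958
  L = 102 + 2·149 − 3·59 + 3·958 = 3097
  W = -42 − 5·149 − 5·59 + 6·3097 = 17500
Policy B (Q := 69, L := 84):
  K = 107
  A = 59
  Q = 69
  L = 84
  W = -42 − 5·107 − 5·59 + 6·84 = -368
W: 17500 − (-368) = 17868

17868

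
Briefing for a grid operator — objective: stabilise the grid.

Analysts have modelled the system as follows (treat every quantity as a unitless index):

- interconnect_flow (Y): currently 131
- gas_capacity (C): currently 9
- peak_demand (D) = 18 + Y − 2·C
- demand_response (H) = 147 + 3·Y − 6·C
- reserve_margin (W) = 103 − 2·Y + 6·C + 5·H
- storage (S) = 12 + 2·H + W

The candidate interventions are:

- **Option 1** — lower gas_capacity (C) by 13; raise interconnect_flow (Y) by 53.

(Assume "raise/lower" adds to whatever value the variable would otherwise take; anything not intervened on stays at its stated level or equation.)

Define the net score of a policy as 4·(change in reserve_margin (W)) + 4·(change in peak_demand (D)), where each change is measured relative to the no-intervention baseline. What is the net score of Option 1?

4320

Baseline:
  Y = 131
  C = 9
  D = 18 + 131 − 2·9 = 131
  H = 147 + 3·131 − 6·9 = 486
  W = 103 − 2·131 + 6·9 + 5·486 = 2325
Option 1 (C − 13, Y + 53):
  Y = 131 + 53 = 184
  C = 9 − 13 = -4
  D = 18 + 184 − 2·(-4) = 210
  H = 147 + 3·184 − 6·(-4) = 723
  W = 103 − 2·184 + 6·(-4) + 5·723 = 3326
ΔW = 3326 − 2325 = 1001; ΔD = 210 − 131 = 79
Score = 4·1001 + 4·79 = 4320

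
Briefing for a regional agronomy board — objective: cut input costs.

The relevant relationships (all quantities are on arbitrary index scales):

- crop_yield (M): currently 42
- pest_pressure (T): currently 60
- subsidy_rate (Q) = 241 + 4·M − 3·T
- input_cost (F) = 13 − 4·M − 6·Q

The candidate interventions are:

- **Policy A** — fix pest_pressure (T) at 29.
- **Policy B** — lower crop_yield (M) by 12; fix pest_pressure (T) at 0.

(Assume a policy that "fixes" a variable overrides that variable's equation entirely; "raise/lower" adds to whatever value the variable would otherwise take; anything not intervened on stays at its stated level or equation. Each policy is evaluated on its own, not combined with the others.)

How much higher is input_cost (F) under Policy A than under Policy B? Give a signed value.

186

Policy A (T := 29):
  M = 42
  T = 29
  Q = 241 + 4·42 − 3·29 = 322
  F = 13 − 4·42 − 6·322 = -2087
Policy B (M − 12, T := 0):
  M = 42 − 12 = 30
  T = 0
  Q = 241 + 4·30 − 3·0 = 361
  F = 13 − 4·30 − 6·361 = -2273
F: -2087 − (-2273) = 186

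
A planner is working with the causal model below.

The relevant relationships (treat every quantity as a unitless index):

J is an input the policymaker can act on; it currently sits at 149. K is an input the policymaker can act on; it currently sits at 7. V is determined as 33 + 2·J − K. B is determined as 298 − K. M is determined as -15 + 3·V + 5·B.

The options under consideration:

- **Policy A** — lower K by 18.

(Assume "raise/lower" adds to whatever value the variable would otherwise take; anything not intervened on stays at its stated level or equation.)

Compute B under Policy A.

309

Policy A (K − 18):
  K = 7 − 18 = -11
  B = 298 − (-11) = 309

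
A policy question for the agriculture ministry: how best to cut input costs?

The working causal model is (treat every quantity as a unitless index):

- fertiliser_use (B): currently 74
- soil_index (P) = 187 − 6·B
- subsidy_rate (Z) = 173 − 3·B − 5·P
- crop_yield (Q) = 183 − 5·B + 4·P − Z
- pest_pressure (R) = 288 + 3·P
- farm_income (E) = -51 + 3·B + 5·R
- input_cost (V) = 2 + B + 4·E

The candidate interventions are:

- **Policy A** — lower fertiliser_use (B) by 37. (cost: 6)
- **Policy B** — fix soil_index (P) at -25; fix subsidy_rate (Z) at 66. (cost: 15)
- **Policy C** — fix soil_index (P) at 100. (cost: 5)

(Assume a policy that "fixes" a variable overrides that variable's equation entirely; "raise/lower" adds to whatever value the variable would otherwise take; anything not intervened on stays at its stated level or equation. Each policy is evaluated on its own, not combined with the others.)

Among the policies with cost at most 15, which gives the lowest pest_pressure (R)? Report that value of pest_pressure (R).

Policy A (B − 37):
  B = 74 − 37 = 37
  P = 187 − 6·37 = -35
  R = 288 + 3·(-35) = 183
Policy B (P := -25, Z := 66):
  B = 74
  P = -25
  R = 288 + 3·(-25) = 213
Policy C (P := 100):
  B = 74
  P = 100
  R = 288 + 3·100 = 588
Comparing — Policy A: R=183, Policy B: R=213, Policy C: R=588. Lowest is 183 (Policy A).

183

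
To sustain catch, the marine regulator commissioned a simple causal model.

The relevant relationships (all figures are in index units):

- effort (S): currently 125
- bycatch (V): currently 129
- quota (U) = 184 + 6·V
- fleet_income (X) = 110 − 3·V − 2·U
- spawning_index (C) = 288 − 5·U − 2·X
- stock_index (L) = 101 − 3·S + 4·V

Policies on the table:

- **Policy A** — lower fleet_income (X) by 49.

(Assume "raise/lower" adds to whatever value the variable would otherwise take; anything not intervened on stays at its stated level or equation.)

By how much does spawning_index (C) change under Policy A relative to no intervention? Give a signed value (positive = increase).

98

Baseline:
  V = 129
  U = 184 + 6·129 = 958
  X = 110 − 3·129 − 2·958 = -2193
  C = 288 − 5·958 − 2·(-2193) = -116
Policy A (X − 49):
  V = 129
  U = 184 + 6·129 = 958
  X = 110 − 3·129 − 2·958 (−49 from intervention) = -2242
  C = 288 − 5·958 − 2·(-2242) = -18
Change in C: -18 − (-116) = 98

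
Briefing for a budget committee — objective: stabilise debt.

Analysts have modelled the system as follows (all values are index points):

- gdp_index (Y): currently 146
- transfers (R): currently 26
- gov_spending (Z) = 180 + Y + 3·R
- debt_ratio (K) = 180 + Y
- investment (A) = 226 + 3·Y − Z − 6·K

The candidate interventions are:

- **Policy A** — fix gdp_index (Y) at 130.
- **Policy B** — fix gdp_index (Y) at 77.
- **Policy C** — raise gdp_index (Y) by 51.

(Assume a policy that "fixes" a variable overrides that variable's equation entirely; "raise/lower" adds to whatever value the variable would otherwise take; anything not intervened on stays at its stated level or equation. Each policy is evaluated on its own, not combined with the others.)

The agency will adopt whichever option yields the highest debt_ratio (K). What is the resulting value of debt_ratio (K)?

377

Policy A (Y := 130):
  Y = 130
  K = 180 + 130 = 310
Policy B (Y := 77):
  Y = 77
  K = 180 + 77 = 257
Policy C (Y + 51):
  Y = 146 + 51 = 197
  K = 180 + 197 = 377
Comparing — Policy A: K=310, Policy B: K=257, Policy C: K=377. Highest is 377 (Policy C).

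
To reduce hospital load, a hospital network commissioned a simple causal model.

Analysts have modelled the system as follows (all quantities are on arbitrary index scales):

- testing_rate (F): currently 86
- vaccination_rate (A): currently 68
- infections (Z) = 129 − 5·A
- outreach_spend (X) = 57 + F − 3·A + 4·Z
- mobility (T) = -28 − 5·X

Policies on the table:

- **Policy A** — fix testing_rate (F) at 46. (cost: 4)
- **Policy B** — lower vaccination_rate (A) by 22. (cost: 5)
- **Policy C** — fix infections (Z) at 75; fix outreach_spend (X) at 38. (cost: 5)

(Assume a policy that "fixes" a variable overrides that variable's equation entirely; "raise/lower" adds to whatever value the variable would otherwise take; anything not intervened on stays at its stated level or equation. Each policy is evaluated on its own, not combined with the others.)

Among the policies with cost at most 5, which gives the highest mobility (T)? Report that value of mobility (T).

4697

Policy A (F := 46):
  F = 46
  A = 68
  Z = 129 − 5·68 = -211
  X = 57 + 46 − 3·68 + 4·(-211) = -945
  T = -28 − 5·(-945) = 4697
Policy B (A − 22):
  F = 86
  A = 68 − 22 = 46
  Z = 129 − 5·46 = -101
  X = 57 + 86 − 3·46 + 4·(-101) = -399
  T = -28 − 5·(-399) = 1967
Policy C (Z := 75, X := 38):
  F = 86
  A = 68
  Z = 75
  X = 38
  T = -28 − 5·38 = -218
Comparing — Policy A: T=4697, Policy B: T=1967, Policy C: T=-218. Highest is 4697 (Policy A).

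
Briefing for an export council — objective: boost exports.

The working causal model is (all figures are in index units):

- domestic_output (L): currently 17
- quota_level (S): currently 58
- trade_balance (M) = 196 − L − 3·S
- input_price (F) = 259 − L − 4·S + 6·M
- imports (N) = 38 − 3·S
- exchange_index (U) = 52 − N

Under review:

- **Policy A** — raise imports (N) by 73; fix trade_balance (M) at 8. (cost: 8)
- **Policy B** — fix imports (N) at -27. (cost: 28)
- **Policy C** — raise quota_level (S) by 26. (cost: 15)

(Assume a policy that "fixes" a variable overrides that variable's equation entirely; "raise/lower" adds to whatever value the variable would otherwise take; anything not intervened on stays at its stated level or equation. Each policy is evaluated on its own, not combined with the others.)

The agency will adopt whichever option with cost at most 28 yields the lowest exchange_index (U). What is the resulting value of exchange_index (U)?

Policy A (N + 73, M := 8):
  S = 58
  N = 38 − 3·58 (+73 from intervention) = -63
  U = 52 − (-63) = 115
Policy B (N := -27):
  S = 58
  N = -27
  U = 52 − (-27) = 79
Policy C (S + 26):
  S = 58 + 26 = 84
  N = 38 − 3·84 = -214
  U = 52 − (-214) = 266
Comparing — Policy A: U=115, Policy B: U=79, Policy C: U=266. Lowest is 79 (Policy B).

79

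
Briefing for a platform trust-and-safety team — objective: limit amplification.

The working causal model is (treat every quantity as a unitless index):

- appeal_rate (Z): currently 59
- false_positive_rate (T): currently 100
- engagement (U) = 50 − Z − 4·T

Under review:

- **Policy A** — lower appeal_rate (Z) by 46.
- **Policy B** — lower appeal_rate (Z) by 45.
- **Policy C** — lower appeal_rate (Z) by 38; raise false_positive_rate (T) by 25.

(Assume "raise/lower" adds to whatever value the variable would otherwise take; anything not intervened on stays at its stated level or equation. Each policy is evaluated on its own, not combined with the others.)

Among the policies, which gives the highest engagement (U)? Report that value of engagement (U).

-363

Policy A (Z − 46):
  Z = 59 − 46 = 13
  T = 100
  U = 50 − 13 − 4·100 = -363
Policy B (Z − 45):
  Z = 59 − 45 = 14
  T = 100
  U = 50 − 14 − 4·100 = -364
Policy C (Z − 38, T + 25):
  Z = 59 − 38 = 21
  T = 100 + 25 = 125
  U = 50 − 21 − 4·125 = -471
Comparing — Policy A: U=-363, Policy B: U=-364, Policy C: U=-471. Highest is -363 (Policy A).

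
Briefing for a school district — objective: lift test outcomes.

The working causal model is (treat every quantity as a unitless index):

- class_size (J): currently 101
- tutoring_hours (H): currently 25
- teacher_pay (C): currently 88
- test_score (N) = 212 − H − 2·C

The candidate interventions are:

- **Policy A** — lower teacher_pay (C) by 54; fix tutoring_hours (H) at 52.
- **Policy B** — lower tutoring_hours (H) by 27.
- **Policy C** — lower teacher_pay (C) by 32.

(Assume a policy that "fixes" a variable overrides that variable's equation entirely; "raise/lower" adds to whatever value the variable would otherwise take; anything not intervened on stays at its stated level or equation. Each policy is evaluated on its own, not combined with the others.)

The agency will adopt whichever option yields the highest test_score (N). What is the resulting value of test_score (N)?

92

Policy A (C − 54, H := 52):
  H = 52
  C = 88 − 54 = 34
  N = 212 − 52 − 2·34 = 92
Policy B (H − 27):
  H = 25 − 27 = -2
  C = 88
  N = 212 − (-2) − 2·88 = 38
Policy C (C − 32):
  H = 25
  C = 88 − 32 = 56
  N = 212 − 25 − 2·56 = 75
Comparing — Policy A: N=92, Policy B: N=38, Policy C: N=75. Highest is 92 (Policy A).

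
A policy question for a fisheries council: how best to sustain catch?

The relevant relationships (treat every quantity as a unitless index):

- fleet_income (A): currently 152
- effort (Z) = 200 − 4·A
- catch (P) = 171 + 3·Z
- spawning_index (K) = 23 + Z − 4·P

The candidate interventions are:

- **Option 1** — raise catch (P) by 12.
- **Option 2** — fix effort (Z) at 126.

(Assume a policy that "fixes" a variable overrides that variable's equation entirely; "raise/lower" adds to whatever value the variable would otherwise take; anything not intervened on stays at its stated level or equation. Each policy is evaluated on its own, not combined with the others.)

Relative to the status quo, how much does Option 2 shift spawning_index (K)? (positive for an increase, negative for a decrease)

Baseline:
  A = 152
  Z = 200 − 4·152 = -408
  P = 171 + 3·(-408) = -1053
  K = 23 + (-408) − 4·(-1053) = 3827
Option 2 (Z := 126):
  A = 152
  Z = 126
  P = 171 + 3·126 = 549
  K = 23 + 126 − 4·549 = -2047
Change in K: -2047 − 3827 = -5874

-5874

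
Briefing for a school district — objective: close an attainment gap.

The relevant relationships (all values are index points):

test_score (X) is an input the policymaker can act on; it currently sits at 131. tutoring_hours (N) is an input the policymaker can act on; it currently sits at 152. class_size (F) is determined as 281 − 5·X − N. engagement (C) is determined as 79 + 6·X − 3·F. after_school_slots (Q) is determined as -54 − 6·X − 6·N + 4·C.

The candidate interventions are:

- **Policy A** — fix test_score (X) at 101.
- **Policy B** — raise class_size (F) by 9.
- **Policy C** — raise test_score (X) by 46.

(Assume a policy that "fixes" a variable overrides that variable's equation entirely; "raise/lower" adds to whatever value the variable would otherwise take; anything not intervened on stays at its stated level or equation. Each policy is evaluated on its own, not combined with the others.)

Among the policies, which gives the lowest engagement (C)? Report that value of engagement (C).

1813

Policy A (X := 101):
  X = 101
  N = 152
  F = 281 − 5·101 − 152 = -376
  C = 79 + 6·101 − 3·(-376) = 1813
Policy B (F + 9):
  X = 131
  N = 152
  F = 281 − 5·131 − 152 (+9 from intervention) = -517
  C = 79 + 6·131 − 3·(-517) = 2416
Policy C (X + 46):
  X = 131 + 46 = 177
  N = 152
  F = 281 − 5·177 − 152 = -756
  C = 79 + 6·177 − 3·(-756) = 3409
Comparing — Policy A: C=1813, Policy B: C=2416, Policy C: C=3409. Lowest is 1813 (Policy A).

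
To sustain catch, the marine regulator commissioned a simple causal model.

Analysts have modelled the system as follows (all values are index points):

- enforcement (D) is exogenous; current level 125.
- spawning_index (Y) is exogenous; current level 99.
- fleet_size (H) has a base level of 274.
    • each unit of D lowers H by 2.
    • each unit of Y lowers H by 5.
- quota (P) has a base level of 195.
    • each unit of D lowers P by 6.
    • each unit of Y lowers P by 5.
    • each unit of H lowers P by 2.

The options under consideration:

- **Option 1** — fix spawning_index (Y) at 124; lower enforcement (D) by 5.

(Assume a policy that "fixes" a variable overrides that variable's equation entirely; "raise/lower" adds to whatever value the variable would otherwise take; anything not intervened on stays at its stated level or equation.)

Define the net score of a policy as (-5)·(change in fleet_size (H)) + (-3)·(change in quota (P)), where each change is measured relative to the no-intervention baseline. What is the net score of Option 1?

Baseline:
  D = 125
  Y = 99
  H = 274 − 2·125 − 5·99 = -471
  P = 195 − 6·125 − 5·99 − 2·(-471) = -108
Option 1 (Y := 124, D − 5):
  D = 125 − 5 = 120
  Y = 124
  H = 274 − 2·120 − 5·124 = -586
  P = 195 − 6·120 − 5·124 − 2·(-586) = 27
ΔH = -586 − (-471) = -115; ΔP = 27 − (-108) = 135
Score = (-5)·(-115) + (-3)·135 = 170

170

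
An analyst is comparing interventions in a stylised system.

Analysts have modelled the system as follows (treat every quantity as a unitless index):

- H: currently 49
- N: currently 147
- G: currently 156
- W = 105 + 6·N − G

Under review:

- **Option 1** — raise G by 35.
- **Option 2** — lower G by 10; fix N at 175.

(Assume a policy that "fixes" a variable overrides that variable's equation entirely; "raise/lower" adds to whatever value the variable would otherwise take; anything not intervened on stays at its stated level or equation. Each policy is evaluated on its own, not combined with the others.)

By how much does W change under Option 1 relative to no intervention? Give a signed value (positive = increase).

Baseline:
  N = 147
  G = 156
  W = 105 + 6·147 − 156 = 831
Option 1 (G + 35):
  N = 147
  G = 156 + 35 = 191
  W = 105 + 6·147 − 191 = 796
Change in W: 796 − 831 = -35

-35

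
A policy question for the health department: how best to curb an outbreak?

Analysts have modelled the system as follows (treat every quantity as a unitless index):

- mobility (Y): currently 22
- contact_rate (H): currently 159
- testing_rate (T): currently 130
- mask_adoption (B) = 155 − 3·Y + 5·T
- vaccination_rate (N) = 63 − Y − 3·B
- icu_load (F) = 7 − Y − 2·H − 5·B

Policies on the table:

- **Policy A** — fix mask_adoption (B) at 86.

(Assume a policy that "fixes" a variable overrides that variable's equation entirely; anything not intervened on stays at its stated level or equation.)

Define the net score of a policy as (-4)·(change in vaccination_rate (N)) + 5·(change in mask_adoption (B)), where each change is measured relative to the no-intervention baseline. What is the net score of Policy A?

-11101

Baseline:
  Y = 22
  T = 130
  B = 155 − 3·22 + 5·130 = 739
  N = 63 − 22 − 3·739 = -2176
Policy A (B := 86):
  Y = 22
  T = 130
  B = 86
  N = 63 − 22 − 3·86 = -217
ΔN = -217 − (-2176) = 1959; ΔB = 86 − 739 = -653
Score = (-4)·1959 + 5·(-653) = -11101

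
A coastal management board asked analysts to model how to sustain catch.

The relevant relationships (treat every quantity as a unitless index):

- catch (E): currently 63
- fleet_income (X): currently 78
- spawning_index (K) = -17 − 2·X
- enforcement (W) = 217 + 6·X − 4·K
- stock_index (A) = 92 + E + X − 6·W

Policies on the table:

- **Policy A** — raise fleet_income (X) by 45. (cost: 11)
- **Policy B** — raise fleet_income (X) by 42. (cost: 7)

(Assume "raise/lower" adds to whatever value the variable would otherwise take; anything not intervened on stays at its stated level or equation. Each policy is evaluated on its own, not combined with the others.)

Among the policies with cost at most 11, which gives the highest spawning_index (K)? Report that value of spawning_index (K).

-257

Policy A (X + 45):
  X = 78 + 45 = 123
  K = -17 − 2·123 = -263
Policy B (X + 42):
  X = 78 + 42 = 120
  K = -17 − 2·120 = -257
Comparing — Policy A: K=-263, Policy B: K=-257. Highest is -257 (Policy B).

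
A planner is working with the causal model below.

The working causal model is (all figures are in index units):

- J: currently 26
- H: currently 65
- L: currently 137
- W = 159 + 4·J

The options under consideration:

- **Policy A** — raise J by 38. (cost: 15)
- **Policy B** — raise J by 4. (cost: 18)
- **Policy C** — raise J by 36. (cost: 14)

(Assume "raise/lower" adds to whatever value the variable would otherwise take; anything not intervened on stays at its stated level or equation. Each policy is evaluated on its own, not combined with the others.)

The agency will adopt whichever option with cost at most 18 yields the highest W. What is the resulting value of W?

Policy A (J + 38):
  J = 26 + 38 = 64
  W = 159 + 4·64 = 415
Policy B (J + 4):
  J = 26 + 4 = 30
  W = 159 + 4·30 = 279
Policy C (J + 36):
  J = 26 + 36 = 62
  W = 159 + 4·62 = 407
Comparing — Policy A: W=415, Policy B: W=279, Policy C: W=407. Highest is 415 (Policy A).

415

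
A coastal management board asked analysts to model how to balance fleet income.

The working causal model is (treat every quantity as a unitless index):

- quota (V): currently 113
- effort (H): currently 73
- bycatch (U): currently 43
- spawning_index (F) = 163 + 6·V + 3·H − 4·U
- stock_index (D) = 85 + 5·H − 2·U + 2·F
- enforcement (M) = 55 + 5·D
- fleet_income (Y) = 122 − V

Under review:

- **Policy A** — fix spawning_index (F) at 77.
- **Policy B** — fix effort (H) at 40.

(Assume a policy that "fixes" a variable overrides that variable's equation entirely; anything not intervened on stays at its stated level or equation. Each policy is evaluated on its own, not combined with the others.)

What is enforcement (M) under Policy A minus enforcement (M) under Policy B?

-6295

Policy A (F := 77):
  V = 113
  H = 73
  U = 43
  F = 77
  D = 85 + 5·73 − 2·43 + 2·77 = 518
  M = 55 + 5·518 = 2645
Policy B (H := 40):
  V = 113
  H = 40
  U = 43
  F = 163 + 6·113 + 3·40 − 4·43 = 789
  D = 85 + 5·40 − 2·43 + 2·789 = 1777
  M = 55 + 5·1777 = 8940
M: 2645 − 8940 = -6295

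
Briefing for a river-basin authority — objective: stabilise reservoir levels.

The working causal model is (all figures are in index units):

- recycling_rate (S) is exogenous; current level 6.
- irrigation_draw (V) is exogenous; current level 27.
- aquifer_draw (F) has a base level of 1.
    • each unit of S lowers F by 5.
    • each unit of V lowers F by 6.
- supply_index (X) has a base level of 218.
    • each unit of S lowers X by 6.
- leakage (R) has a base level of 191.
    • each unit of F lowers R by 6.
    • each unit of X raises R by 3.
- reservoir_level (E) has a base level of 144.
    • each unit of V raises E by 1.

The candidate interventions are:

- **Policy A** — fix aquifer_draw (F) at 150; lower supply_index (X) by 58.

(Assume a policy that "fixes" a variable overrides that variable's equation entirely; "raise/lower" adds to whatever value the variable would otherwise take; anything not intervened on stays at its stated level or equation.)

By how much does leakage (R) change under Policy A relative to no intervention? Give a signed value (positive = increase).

-2220

Baseline:
  S = 6
  V = 27
  F = 1 − 5·6 − 6·27 = -191
  X = 218 − 6·6 = 182
  R = 191 − 6·(-191) + 3·182 = 1883
Policy A (F := 150, X − 58):
  S = 6
  V = 27
  F = 150
  X = 218 − 6·6 (−58 from intervention) = 124
  R = 191 − 6·150 + 3·124 = -337
Change in R: -337 − 1883 = -2220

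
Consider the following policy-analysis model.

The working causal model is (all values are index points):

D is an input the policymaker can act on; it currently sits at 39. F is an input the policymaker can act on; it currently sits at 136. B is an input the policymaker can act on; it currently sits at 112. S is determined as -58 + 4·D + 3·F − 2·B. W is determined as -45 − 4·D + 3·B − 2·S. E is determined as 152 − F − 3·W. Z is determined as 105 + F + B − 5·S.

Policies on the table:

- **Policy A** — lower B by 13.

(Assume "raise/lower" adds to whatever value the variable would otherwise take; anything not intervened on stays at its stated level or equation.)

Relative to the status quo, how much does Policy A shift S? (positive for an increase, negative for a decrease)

Baseline:
  D = 39
  F = 136
  B = 112
  S = -58 + 4·39 + 3·136 − 2·112 = 282
Policy A (B − 13):
  D = 39
  F = 136
  B = 112 − 13 = 99
  S = -58 + 4·39 + 3·136 − 2·99 = 308
Change in S: 308 − 282 = 26

26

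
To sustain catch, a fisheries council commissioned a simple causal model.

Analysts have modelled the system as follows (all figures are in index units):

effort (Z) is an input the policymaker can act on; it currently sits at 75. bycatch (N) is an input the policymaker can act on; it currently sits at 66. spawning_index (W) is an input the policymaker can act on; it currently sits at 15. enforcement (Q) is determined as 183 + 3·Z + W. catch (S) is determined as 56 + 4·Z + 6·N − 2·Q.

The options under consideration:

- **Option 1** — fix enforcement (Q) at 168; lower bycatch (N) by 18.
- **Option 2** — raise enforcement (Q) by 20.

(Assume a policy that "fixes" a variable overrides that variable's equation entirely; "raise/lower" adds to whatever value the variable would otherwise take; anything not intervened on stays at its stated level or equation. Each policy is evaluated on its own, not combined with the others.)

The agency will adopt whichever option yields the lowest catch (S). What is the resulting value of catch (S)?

Option 1 (Q := 168, N − 18):
  Z = 75
  N = 66 − 18 = 48
  W = 15
  Q = 168
  S = 56 + 4·75 + 6·48 − 2·168 = 308
Option 2 (Q + 20):
  Z = 75
  N = 66
  W = 15
  Q = 183 + 3·75 + 15 (+20 from intervention) = 443
  S = 56 + 4·75 + 6·66 − 2·443 = -134
Comparing — Option 1: S=308, Option 2: S=-134. Lowest is -134 (Option 2).

-134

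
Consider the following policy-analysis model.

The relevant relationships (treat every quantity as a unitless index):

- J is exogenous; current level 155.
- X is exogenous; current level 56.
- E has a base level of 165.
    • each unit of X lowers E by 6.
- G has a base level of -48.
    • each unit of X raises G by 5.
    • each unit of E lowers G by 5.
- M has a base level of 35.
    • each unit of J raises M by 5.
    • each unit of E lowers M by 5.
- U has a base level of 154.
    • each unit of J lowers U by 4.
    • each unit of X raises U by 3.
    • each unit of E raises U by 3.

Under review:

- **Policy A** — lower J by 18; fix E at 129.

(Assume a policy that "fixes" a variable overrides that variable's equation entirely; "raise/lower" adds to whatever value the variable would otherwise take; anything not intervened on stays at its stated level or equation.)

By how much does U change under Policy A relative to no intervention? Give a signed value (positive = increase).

972

Baseline:
  J = 155
  X = 56
  E = 165 − 6·56 = -171
  U = 154 − 4·155 + 3·56 + 3·(-171) = -811
Policy A (J − 18, E := 129):
  J = 155 − 18 = 137
  X = 56
  E = 129
  U = 154 − 4·137 + 3·56 + 3·129 = 161
Change in U: 161 − (-811) = 972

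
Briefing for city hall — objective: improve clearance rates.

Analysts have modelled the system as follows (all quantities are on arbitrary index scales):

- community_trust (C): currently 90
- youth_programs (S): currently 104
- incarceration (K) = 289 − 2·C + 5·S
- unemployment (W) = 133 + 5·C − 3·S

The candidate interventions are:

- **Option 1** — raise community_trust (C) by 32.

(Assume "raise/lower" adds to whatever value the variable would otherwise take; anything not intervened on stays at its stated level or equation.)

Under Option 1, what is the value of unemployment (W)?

Option 1 (C + 32):
  C = 90 + 32 = 122
  S = 104
  W = 133 + 5·122 − 3·104 = 431

431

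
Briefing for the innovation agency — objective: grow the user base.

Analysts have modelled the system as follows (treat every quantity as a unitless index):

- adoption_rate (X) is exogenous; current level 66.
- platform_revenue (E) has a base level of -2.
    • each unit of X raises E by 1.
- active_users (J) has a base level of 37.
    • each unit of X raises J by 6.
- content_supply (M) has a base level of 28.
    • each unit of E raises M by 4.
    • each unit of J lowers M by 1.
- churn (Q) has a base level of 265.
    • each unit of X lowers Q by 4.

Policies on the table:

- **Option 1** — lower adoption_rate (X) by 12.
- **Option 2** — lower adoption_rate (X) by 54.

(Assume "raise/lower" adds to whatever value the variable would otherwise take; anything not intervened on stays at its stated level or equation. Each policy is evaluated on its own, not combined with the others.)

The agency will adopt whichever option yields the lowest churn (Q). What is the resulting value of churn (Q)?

49

Option 1 (X − 12):
  X = 66 − 12 = 54
  Q = 265 − 4·54 = 49
Option 2 (X − 54):
  X = 66 − 54 = 12
  Q = 265 − 4·12 = 217
Comparing — Option 1: Q=49, Option 2: Q=217. Lowest is 49 (Option 1).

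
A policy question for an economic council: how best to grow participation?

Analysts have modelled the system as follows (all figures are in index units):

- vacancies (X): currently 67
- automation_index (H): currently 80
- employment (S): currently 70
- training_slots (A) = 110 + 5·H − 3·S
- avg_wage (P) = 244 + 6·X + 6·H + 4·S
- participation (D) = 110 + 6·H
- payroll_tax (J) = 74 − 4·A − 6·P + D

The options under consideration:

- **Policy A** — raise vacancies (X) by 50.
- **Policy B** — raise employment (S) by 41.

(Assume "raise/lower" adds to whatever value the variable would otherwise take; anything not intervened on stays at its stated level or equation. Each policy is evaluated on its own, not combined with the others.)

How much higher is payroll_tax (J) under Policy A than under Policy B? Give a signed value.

Policy A (X + 50):
  X = 67 + 50 = 117
  H = 80
  S = 70
  A = 110 + 5·80 − 3·70 = 300
  P = 244 + 6·117 + 6·80 + 4·70 = 1706
  D = 110 + 6·80 = 590
  J = 74 − 4·300 − 6·1706 + 590 = -10772
Policy B (S + 41):
  X = 67
  H = 80
  S = 70 + 41 = 111
  A = 110 + 5·80 − 3·111 = 177
  P = 244 + 6·67 + 6·80 + 4·111 = 1570
  D = 110 + 6·80 = 590
  J = 74 − 4·177 − 6·1570 + 590 = -9464
J: -10772 − (-9464) = -1308

-1308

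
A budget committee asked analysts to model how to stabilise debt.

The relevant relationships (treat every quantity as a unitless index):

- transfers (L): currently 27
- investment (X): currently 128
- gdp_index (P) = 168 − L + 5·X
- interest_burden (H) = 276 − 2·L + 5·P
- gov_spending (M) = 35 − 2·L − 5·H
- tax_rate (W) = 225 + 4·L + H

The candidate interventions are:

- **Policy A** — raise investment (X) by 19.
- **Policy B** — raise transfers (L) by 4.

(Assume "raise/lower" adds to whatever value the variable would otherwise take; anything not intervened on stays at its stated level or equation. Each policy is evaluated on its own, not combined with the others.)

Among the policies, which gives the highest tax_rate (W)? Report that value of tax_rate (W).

4935

Policy A (X + 19):
  L = 27
  X = 128 + 19 = 147
  P = 168 − 27 + 5·147 = 876
  H = 276 − 2·27 + 5·876 = 4602
  W = 225 + 4·27 + 4602 = 4935
Policy B (L + 4):
  L = 27 + 4 = 31
  X = 128
  P = 168 − 31 + 5·128 = 777
  H = 276 − 2·31 + 5·777 = 4099
  W = 225 + 4·31 + 4099 = 4448
Comparing — Policy A: W=4935, Policy B: W=4448. Highest is 4935 (Policy A).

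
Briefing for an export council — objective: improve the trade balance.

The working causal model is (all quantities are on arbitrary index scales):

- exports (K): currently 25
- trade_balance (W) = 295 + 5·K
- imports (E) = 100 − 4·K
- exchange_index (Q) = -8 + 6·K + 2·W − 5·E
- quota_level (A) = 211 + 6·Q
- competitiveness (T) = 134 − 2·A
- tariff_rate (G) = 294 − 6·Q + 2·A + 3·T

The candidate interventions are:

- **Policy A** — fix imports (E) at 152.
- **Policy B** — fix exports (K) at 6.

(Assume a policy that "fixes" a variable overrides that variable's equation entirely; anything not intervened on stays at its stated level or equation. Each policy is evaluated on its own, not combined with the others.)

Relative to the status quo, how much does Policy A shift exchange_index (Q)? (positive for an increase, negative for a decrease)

-760

Baseline:
  K = 25
  W = 295 + 5·25 = 420
  E = 100 − 4·25 = 0
  Q = -8 + 6·25 + 2·420 − 5·0 = 982
Policy A (E := 152):
  K = 25
  W = 295 + 5·25 = 420
  E = 152
  Q = -8 + 6·25 + 2·420 − 5·152 = 222
Change in Q: 222 − 982 = -760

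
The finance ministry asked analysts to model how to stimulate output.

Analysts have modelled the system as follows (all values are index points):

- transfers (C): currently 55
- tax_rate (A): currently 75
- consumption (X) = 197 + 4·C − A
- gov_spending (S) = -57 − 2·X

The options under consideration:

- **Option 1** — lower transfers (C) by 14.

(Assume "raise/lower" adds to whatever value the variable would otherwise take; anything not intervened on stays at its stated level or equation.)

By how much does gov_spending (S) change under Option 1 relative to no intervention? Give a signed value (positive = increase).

Baseline:
  C = 55
  A = 75
  X = 197 + 4·55 − 75 = 342
  S = -57 − 2·342 = -741
Option 1 (C − 14):
  C = 55 − 14 = 41
  A = 75
  X = 197 + 4·41 − 75 = 286
  S = -57 − 2·286 = -629
Change in S: -629 − (-741) = 112

112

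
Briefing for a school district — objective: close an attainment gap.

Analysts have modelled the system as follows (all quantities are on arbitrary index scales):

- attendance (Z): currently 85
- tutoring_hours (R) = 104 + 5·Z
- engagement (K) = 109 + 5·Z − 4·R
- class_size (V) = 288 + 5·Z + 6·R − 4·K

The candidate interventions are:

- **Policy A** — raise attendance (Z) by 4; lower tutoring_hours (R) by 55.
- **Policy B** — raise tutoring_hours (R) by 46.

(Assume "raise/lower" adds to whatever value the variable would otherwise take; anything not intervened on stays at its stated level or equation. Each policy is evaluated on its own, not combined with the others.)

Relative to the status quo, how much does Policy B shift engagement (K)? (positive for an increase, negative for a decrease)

Baseline:
  Z = 85
  R = 104 + 5·85 = 529
  K = 109 + 5·85 − 4·529 = -1582
Policy B (R + 46):
  Z = 85
  R = 104 + 5·85 (+46 from intervention) = 575
  K = 109 + 5·85 − 4·575 = -1766
Change in K: -1766 − (-1582) = -184

-184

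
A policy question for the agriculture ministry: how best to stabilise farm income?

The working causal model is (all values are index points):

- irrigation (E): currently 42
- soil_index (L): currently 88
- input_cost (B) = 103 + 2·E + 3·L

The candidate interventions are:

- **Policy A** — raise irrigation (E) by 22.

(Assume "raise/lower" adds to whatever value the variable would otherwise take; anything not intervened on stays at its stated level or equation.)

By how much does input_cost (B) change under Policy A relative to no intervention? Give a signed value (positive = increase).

Baseline:
  E = 42
  L = 88
  B = 103 + 2·42 + 3·88 = 451
Policy A (E + 22):
  E = 42 + 22 = 64
  L = 88
  B = 103 + 2·64 + 3·88 = 495
Change in B: 495 − 451 = 44

44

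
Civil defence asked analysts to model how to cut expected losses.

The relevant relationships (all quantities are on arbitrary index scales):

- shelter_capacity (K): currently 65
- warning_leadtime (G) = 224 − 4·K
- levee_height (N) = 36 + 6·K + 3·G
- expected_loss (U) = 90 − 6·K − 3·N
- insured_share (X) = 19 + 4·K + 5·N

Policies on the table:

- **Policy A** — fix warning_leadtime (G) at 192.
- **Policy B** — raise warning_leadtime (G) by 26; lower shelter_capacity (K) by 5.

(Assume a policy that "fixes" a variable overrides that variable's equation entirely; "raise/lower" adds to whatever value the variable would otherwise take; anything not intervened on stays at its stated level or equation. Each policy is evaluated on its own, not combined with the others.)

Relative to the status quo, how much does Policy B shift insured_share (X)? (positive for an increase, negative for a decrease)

Baseline:
  K = 65
  G = 224 − 4·65 = -36
  N = 36 + 6·65 + 3·(-36) = 318
  X = 19 + 4·65 + 5·318 = 1869
Policy B (G + 26, K − 5):
  K = 65 − 5 = 60
  G = 224 − 4·60 (+26 from intervention) = 10
  N = 36 + 6·60 + 3·10 = 426
  X = 19 + 4·60 + 5·426 = 2389
Change in X: 2389 − 1869 = 520

520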